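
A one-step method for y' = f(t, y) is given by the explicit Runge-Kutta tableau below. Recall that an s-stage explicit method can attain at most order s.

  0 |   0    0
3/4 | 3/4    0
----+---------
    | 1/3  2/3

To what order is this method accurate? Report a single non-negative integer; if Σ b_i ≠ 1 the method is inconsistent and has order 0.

2

b = (1/3, 2/3)
c = (0, 3/4)
Σ b_i: 1/3·1 + 2/3·1 = 1 ✓
b·c: 2/3·3/4 = 1/2 ✓; 2 stages ⇒ order 2.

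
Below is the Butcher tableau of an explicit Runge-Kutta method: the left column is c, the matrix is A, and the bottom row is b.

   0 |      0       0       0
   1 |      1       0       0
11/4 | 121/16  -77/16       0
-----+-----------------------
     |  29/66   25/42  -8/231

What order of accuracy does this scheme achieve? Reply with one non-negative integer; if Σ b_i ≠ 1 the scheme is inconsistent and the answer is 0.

3

b = (29/66, 25/42, -8/231)
c = (0, 1, 11/4)
Ac = (0, 0, -77/16)
Σ b_i: 29/66·1 + 25/42·1 + (-8/231)·1 = 1 ✓
b·c: 25/42·1 + (-8/231)·11/4 = 1/2 ✓
b·c²: 25/42·1 + (-8/231)·121/16 = 1/3 ✓
b·Ac: (-8/231)·(-77/16) = 1/6 ✓; 3 stages ⇒ order 3.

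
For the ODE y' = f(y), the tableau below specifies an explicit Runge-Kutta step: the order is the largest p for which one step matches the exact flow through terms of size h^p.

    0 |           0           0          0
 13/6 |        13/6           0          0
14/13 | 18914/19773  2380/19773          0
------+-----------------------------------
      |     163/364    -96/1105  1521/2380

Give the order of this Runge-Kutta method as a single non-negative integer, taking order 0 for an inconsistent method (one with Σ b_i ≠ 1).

b = (163/364, -96/1105, 1521/2380)
c = (0, 13/6, 14/13)
Ac = (0, 0, 1190/4563)
Σ b_i: 163/364·1 + (-96/1105)·1 + 1521/2380·1 = 1 ✓
b·c: (-96/1105)·13/6 + 1521/2380·14/13 = 1/2 ✓
b·c²: (-96/1105)·169/36 + 1521/2380·196/169 = 1/3 ✓
b·Ac: 1521/2380·1190/4563 = 1/6 ✓; 3 stages ⇒ order 3.

3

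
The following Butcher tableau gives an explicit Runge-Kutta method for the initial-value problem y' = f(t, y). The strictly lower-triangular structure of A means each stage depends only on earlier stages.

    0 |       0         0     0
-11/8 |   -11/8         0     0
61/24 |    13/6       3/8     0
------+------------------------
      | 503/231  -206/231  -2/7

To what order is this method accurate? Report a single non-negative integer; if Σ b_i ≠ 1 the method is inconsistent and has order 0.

b = (503/231, -206/231, -2/7)
c = (0, -11/8, 61/24)
Ac = (0, 0, -33/64)
Σ b_i: 503/231·1 + (-206/231)·1 + (-2/7)·1 = 1 ✓
b·c: (-206/231)·(-11/8) + (-2/7)·61/24 = 1/2 ✓
b·c²: (-206/231)·121/64 + (-2/7)·3721/576 = -445/126 ≠ 1/3 ⇒ order 2.
b·Ac: (-2/7)·(-33/64) = 33/224 ≠ 1/6

2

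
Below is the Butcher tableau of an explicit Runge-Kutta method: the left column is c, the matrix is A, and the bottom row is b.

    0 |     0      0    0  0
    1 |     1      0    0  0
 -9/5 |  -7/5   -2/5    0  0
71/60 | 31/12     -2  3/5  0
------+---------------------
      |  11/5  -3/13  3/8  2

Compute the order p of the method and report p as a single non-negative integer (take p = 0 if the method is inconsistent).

0

b = (11/5, -3/13, 3/8, 2)
c = (0, 1, -9/5, 71/60)
Ac = (0, 0, -2/5, -77/25)
Σ b_i: 11/5·1 + (-3/13)·1 + 3/8·1 + 2·1 = 2259/520 ≠ 1 ⇒ order 0.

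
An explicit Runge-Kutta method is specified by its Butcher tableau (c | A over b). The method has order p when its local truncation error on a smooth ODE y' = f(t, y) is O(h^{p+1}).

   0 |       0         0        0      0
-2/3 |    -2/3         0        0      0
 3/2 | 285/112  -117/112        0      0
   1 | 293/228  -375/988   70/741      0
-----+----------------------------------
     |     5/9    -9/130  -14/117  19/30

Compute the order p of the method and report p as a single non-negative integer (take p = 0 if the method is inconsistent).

b = (5/9, -9/130, -14/117, 19/30)
c = (0, -2/3, 3/2, 1)
Ac = (0, 0, 39/56, 15/38)
Σ b_i: 5/9·1 + (-9/130)·1 + (-14/117)·1 + 19/30·1 = 1 ✓
b·c: (-9/130)·(-2/3) + (-14/117)·3/2 + 19/30·1 = 1/2 ✓
b·c²: (-9/130)·4/9 + (-14/117)·9/4 + 19/30·1 = 1/3 ✓
b·Ac: (-14/117)·39/56 + 19/30·15/38 = 1/6 ✓
b·c³: (-9/130)·(-8/27) + (-14/117)·27/8 + 19/30·1 = 1/4 ✓
b·(c∘Ac): (-14/117)·117/112 + 19/30·15/38 = 1/8 ✓
b·Ac²: (-14/117)·(-13/28) + 19/30·5/114 = 1/12 ✓
b·A²c: 19/30·5/76 = 1/24 ✓; 4 stages ⇒ order 4.

4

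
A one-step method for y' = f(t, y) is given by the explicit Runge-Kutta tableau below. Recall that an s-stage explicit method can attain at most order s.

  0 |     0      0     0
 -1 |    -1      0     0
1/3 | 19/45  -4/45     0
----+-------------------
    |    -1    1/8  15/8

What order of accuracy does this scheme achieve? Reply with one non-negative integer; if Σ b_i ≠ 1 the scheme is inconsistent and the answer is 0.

b = (-1, 1/8, 15/8)
c = (0, -1, 1/3)
Ac = (0, 0, 4/45)
Σ b_i: (-1)·1 + 1/8·1 + 15/8·1 = 1 ✓
b·c: 1/8·(-1) + 15/8·1/3 = 1/2 ✓
b·c²: 1/8·1 + 15/8·1/9 = 1/3 ✓
b·Ac: 15/8·4/45 = 1/6 ✓; 3 stages ⇒ order 3.

3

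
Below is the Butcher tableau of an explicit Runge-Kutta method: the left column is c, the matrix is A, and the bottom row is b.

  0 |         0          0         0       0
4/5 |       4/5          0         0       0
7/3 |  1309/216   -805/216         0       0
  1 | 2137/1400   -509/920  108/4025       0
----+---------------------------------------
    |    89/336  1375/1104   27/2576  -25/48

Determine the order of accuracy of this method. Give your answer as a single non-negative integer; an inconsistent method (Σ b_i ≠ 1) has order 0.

4

b = (89/336, 1375/1104, 27/2576, -25/48)
c = (0, 4/5, 7/3, 1)
Ac = (0, 0, -161/54, -19/50)
Σ b_i: 89/336·1 + 1375/1104·1 + 27/2576·1 + (-25/48)·1 = 1 ✓
b·c: 1375/1104·4/5 + 27/2576·7/3 + (-25/48)·1 = 1/2 ✓
b·c²: 1375/1104·16/25 + 27/2576·49/9 + (-25/48)·1 = 1/3 ✓
b·Ac: 27/2576·(-161/54) + (-25/48)·(-19/50) = 1/6 ✓
b·c³: 1375/1104·64/125 + 27/2576·343/27 + (-25/48)·1 = 1/4 ✓
b·(c∘Ac): 27/2576·(-1127/162) + (-25/48)·(-19/50) = 1/8 ✓
b·Ac²: 27/2576·(-322/135) + (-25/48)·(-26/125) = 1/12 ✓
b·A²c: (-25/48)·(-2/25) = 1/24 ✓; 4 stages ⇒ order 4.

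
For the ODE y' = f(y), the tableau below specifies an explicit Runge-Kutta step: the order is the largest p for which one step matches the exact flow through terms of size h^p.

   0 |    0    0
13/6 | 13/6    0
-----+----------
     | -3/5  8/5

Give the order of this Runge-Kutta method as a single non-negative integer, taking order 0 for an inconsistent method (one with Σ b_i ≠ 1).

1

b = (-3/5, 8/5)
c = (0, 13/6)
Σ b_i: (-3/5)·1 + 8/5·1 = 1 ✓
b·c: 8/5·13/6 = 52/15 ≠ 1/2 ⇒ order 1.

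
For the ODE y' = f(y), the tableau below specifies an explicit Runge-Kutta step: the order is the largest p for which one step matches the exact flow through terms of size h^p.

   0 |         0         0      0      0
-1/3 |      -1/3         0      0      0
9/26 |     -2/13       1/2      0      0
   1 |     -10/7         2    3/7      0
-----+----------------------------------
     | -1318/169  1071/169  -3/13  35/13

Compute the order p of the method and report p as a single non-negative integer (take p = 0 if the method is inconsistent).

b = (-1318/169, 1071/169, -3/13, 35/13)
c = (0, -1/3, 9/26, 1)
Ac = (0, 0, -1/6, -283/546)
Σ b_i: (-1318/169)·1 + 1071/169·1 + (-3/13)·1 + 35/13·1 = 1 ✓
b·c: 1071/169·(-1/3) + (-3/13)·9/26 + 35/13·1 = 1/2 ✓
b·c²: 1071/169·1/9 + (-3/13)·81/676 + 35/13·1 = 29605/8788 ≠ 1/3 ⇒ order 2.
b·Ac: (-3/13)·(-1/6) + 35/13·(-283/546) = -688/507 ≠ 1/6

2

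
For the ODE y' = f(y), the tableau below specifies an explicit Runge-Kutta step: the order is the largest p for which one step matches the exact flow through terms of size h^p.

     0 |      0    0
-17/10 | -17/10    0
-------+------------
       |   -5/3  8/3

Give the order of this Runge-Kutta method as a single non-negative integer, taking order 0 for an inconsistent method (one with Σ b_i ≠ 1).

1

b = (-5/3, 8/3)
c = (0, -17/10)
Σ b_i: (-5/3)·1 + 8/3·1 = 1 ✓
b·c: 8/3·(-17/10) = -68/15 ≠ 1/2 ⇒ order 1.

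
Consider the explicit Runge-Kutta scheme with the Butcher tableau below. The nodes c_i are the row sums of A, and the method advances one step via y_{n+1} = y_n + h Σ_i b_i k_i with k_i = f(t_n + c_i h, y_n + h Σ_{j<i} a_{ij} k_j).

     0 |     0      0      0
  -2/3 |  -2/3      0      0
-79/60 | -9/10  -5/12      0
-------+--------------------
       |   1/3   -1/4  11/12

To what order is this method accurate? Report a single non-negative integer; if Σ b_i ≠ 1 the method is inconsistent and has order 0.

b = (1/3, -1/4, 11/12)
c = (0, -2/3, -79/60)
Ac = (0, 0, 5/18)
Σ b_i: 1/3·1 + (-1/4)·1 + 11/12·1 = 1 ✓
b·c: (-1/4)·(-2/3) + 11/12·(-79/60) = -749/720 ≠ 1/2 ⇒ order 1.

1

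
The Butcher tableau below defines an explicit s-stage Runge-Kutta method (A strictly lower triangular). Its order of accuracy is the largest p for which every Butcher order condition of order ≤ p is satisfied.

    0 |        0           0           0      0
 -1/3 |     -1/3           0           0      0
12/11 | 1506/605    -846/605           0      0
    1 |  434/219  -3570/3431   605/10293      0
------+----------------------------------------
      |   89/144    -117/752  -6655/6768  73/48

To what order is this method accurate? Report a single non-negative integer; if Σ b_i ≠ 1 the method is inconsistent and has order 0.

b = (89/144, -117/752, -6655/6768, 73/48)
c = (0, -1/3, 12/11, 1)
Ac = (0, 0, 282/605, 30/73)
Σ b_i: 89/144·1 + (-117/752)·1 + (-6655/6768)·1 + 73/48·1 = 1 ✓
b·c: (-117/752)·(-1/3) + (-6655/6768)·12/11 + 73/48·1 = 1/2 ✓
b·c²: (-117/752)·1/9 + (-6655/6768)·144/121 + 73/48·1 = 1/3 ✓
b·Ac: (-6655/6768)·282/605 + 73/48·30/73 = 1/6 ✓
b·c³: (-117/752)·(-1/27) + (-6655/6768)·1728/1331 + 73/48·1 = 1/4 ✓
b·(c∘Ac): (-6655/6768)·3384/6655 + 73/48·30/73 = 1/8 ✓
b·Ac²: (-6655/6768)·(-94/605) + 73/48·(-10/219) = 1/12 ✓
b·A²c: 73/48·2/73 = 1/24 ✓; 4 stages ⇒ order 4.

4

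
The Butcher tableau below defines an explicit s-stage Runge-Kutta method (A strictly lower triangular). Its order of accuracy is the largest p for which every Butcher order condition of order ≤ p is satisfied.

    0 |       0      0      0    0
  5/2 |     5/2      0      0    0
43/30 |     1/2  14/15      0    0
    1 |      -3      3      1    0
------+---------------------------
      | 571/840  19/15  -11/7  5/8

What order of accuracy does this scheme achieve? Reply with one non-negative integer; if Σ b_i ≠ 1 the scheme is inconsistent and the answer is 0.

b = (571/840, 19/15, -11/7, 5/8)
c = (0, 5/2, 43/30, 1)
Ac = (0, 0, 7/3, 134/15)
Σ b_i: 571/840·1 + 19/15·1 + (-11/7)·1 + 5/8·1 = 1 ✓
b·c: 19/15·5/2 + (-11/7)·43/30 + 5/8·1 = 431/280 ≠ 1/2 ⇒ order 1.

1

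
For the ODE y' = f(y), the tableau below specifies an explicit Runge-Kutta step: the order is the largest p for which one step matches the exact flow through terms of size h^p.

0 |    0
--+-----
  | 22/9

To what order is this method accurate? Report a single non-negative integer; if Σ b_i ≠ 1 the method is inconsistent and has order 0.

0

b = (22/9)
c = (0)
Σ b_i: 22/9·1 = 22/9 ≠ 1 ⇒ order 0.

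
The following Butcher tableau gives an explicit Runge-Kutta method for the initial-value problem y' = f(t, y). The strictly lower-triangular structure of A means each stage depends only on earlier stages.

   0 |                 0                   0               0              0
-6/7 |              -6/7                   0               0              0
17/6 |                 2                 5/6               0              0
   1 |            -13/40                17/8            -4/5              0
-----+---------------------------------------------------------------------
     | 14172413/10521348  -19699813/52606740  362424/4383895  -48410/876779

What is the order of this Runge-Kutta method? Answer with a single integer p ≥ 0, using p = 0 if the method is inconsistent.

3

b = (14172413/10521348, -19699813/52606740, 362424/4383895, -48410/876779)
c = (0, -6/7, 17/6, 1)
Ac = (0, 0, -5/7, -1717/420)
Σ b_i: 14172413/10521348·1 + (-19699813/52606740)·1 + 362424/4383895·1 + (-48410/876779)·1 = 1 ✓
b·c: (-19699813/52606740)·(-6/7) + 362424/4383895·17/6 + (-48410/876779)·1 = 1/2 ✓
b·c²: (-19699813/52606740)·36/49 + 362424/4383895·289/36 + (-48410/876779)·1 = 1/3 ✓
b·Ac: 362424/4383895·(-5/7) + (-48410/876779)·(-1717/420) = 1/6 ✓
b·c³: (-19699813/52606740)·(-216/343) + 362424/4383895·4913/216 + (-48410/876779)·1 = 113843867/55237077 ≠ 1/4 ⇒ order 3.
b·(c∘Ac): 362424/4383895·(-85/42) + (-48410/876779)·(-1717/420) = 2150789/36824718 ≠ 1/8
b·Ac²: 362424/4383895·30/49 + (-48410/876779)·(-21437/4410) = 17621059/55237077 ≠ 1/12
b·A²c: (-48410/876779)·4/7 = -193640/6137453 ≠ 1/24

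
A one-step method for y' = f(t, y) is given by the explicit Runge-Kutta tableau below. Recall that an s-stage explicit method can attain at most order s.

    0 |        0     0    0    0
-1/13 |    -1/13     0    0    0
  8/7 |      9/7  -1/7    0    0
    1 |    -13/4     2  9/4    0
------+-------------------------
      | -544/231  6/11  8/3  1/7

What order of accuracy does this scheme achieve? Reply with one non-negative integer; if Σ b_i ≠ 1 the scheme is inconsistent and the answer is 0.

1

b = (-544/231, 6/11, 8/3, 1/7)
c = (0, -1/13, 8/7, 1)
Ac = (0, 0, 1/91, 220/91)
Σ b_i: (-544/231)·1 + 6/11·1 + 8/3·1 + 1/7·1 = 1 ✓
b·c: 6/11·(-1/13) + 8/3·8/7 + 1/7·1 = 9455/3003 ≠ 1/2 ⇒ order 1.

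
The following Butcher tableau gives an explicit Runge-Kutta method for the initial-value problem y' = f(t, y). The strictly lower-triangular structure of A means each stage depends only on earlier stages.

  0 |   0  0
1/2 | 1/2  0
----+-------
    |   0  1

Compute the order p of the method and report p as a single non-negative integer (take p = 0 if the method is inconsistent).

2

b = (0, 1)
c = (0, 1/2)
Σ b_i: 1·1 = 1 ✓
b·c: 1·1/2 = 1/2 ✓; 2 stages ⇒ order 2.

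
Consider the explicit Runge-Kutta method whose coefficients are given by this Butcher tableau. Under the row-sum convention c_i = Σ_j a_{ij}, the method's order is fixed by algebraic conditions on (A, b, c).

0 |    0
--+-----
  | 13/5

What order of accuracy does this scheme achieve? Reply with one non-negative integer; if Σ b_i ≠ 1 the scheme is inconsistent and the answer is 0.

b = (13/5)
c = (0)
Σ b_i: 13/5·1 = 13/5 ≠ 1 ⇒ order 0.

0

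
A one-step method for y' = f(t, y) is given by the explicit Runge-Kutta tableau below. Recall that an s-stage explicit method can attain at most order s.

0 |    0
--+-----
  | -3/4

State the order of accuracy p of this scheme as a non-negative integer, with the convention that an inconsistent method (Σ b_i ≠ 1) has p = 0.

0

b = (-3/4)
c = (0)
Σ b_i: (-3/4)·1 = -3/4 ≠ 1 ⇒ order 0.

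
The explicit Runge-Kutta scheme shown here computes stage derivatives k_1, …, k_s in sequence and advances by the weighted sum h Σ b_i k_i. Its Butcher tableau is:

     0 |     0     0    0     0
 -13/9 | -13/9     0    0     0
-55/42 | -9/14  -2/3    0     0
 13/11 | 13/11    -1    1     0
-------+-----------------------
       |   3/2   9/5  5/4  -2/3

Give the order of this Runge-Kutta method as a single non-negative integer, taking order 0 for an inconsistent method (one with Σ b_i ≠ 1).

0

b = (3/2, 9/5, 5/4, -2/3)
c = (0, -13/9, -55/42, 13/11)
Ac = (0, 0, 26/27, 17/126)
Σ b_i: 3/2·1 + 9/5·1 + 5/4·1 + (-2/3)·1 = 233/60 ≠ 1 ⇒ order 0.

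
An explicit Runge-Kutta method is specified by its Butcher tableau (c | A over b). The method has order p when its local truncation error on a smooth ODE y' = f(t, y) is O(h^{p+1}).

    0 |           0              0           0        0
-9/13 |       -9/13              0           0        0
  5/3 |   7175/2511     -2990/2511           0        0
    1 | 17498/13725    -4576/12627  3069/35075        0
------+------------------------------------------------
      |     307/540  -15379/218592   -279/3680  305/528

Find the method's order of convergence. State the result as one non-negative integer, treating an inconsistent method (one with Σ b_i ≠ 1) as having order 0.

b = (307/540, -15379/218592, -279/3680, 305/528)
c = (0, -9/13, 5/3, 1)
Ac = (0, 0, 230/279, 121/305)
Σ b_i: 307/540·1 + (-15379/218592)·1 + (-279/3680)·1 + 305/528·1 = 1 ✓
b·c: (-15379/218592)·(-9/13) + (-279/3680)·5/3 + 305/528·1 = 1/2 ✓
b·c²: (-15379/218592)·81/169 + (-279/3680)·25/9 + 305/528·1 = 1/3 ✓
b·Ac: (-279/3680)·230/279 + 305/528·121/305 = 1/6 ✓
b·c³: (-15379/218592)·(-729/2197) + (-279/3680)·125/27 + 305/528·1 = 1/4 ✓
b·(c∘Ac): (-279/3680)·1150/837 + 305/528·121/305 = 1/8 ✓
b·Ac²: (-279/3680)·(-230/403) + 305/528·55/793 = 1/12 ✓
b·A²c: 305/528·22/305 = 1/24 ✓; 4 stages ⇒ order 4.

4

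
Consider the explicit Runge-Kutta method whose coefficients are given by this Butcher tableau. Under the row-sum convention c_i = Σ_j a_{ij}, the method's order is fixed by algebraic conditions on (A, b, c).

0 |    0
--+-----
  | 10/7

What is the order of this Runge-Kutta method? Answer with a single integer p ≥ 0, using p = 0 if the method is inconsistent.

b = (10/7)
c = (0)
Σ b_i: 10/7·1 = 10/7 ≠ 1 ⇒ order 0.

0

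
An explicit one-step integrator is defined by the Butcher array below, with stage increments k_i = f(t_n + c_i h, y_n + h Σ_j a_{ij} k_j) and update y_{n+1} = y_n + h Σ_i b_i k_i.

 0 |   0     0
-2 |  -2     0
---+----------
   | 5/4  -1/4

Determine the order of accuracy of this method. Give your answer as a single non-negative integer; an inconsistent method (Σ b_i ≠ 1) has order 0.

2

b = (5/4, -1/4)
c = (0, -2)
Σ b_i: 5/4·1 + (-1/4)·1 = 1 ✓
b·c: (-1/4)·(-2) = 1/2 ✓; 2 stages ⇒ order 2.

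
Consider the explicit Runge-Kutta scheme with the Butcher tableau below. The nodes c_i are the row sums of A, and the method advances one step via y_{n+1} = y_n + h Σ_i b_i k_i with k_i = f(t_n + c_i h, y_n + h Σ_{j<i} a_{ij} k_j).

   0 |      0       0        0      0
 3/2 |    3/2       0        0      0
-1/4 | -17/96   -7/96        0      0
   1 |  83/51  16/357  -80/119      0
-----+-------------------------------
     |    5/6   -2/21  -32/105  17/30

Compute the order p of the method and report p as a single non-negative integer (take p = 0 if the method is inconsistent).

b = (5/6, -2/21, -32/105, 17/30)
c = (0, 3/2, -1/4, 1)
Ac = (0, 0, -7/64, 4/17)
Σ b_i: 5/6·1 + (-2/21)·1 + (-32/105)·1 + 17/30·1 = 1 ✓
b·c: (-2/21)·3/2 + (-32/105)·(-1/4) + 17/30·1 = 1/2 ✓
b·c²: (-2/21)·9/4 + (-32/105)·1/16 + 17/30·1 = 1/3 ✓
b·Ac: (-32/105)·(-7/64) + 17/30·4/17 = 1/6 ✓
b·c³: (-2/21)·27/8 + (-32/105)·(-1/64) + 17/30·1 = 1/4 ✓
b·(c∘Ac): (-32/105)·7/256 + 17/30·4/17 = 1/8 ✓
b·Ac²: (-32/105)·(-21/128) + 17/30·1/17 = 1/12 ✓
b·A²c: 17/30·5/68 = 1/24 ✓; 4 stages ⇒ order 4.

4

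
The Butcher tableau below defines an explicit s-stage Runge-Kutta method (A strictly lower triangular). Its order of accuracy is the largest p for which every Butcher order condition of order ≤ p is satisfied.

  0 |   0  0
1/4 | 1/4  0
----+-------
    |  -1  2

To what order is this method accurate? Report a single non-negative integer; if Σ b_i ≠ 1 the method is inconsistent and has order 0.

2

b = (-1, 2)
c = (0, 1/4)
Σ b_i: (-1)·1 + 2·1 = 1 ✓
b·c: 2·1/4 = 1/2 ✓; 2 stages ⇒ order 2.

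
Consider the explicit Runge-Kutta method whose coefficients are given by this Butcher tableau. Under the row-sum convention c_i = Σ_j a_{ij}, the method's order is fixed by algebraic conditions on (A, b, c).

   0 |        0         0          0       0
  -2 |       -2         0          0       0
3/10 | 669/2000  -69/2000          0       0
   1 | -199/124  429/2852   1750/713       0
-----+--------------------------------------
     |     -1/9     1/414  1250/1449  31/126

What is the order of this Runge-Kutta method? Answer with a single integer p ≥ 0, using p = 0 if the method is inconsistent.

4

b = (-1/9, 1/414, 1250/1449, 31/126)
c = (0, -2, 3/10, 1)
Ac = (0, 0, 69/1000, 27/62)
Σ b_i: (-1/9)·1 + 1/414·1 + 1250/1449·1 + 31/126·1 = 1 ✓
b·c: 1/414·(-2) + 1250/1449·3/10 + 31/126·1 = 1/2 ✓
b·c²: 1/414·4 + 1250/1449·9/100 + 31/126·1 = 1/3 ✓
b·Ac: 1250/1449·69/1000 + 31/126·27/62 = 1/6 ✓
b·c³: 1/414·(-8) + 1250/1449·27/1000 + 31/126·1 = 1/4 ✓
b·(c∘Ac): 1250/1449·207/10000 + 31/126·27/62 = 1/8 ✓
b·Ac²: 1250/1449·(-69/500) + 31/126·51/62 = 1/12 ✓
b·A²c: 31/126·21/124 = 1/24 ✓; 4 stages ⇒ order 4.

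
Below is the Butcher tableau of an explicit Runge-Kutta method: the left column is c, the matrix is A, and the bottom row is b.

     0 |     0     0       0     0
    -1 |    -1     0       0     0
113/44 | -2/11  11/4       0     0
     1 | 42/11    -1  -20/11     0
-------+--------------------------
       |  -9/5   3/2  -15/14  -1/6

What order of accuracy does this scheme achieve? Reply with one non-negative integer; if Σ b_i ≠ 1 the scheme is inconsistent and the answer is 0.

b = (-9/5, 3/2, -15/14, -1/6)
c = (0, -1, 113/44, 1)
Ac = (0, 0, -11/4, -444/121)
Σ b_i: (-9/5)·1 + 3/2·1 + (-15/14)·1 + (-1/6)·1 = -323/210 ≠ 1 ⇒ order 0.

0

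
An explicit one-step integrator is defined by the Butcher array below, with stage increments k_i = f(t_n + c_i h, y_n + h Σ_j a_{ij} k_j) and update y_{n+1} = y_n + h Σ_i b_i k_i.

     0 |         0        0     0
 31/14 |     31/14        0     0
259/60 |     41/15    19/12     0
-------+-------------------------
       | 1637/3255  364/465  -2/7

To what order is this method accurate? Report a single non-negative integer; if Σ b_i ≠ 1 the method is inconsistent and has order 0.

b = (1637/3255, 364/465, -2/7)
c = (0, 31/14, 259/60)
Ac = (0, 0, 589/168)
Σ b_i: 1637/3255·1 + 364/465·1 + (-2/7)·1 = 1 ✓
b·c: 364/465·31/14 + (-2/7)·259/60 = 1/2 ✓
b·c²: 364/465·961/196 + (-2/7)·67081/3600 = -18721/12600 ≠ 1/3 ⇒ order 2.
b·Ac: (-2/7)·589/168 = -589/588 ≠ 1/6

2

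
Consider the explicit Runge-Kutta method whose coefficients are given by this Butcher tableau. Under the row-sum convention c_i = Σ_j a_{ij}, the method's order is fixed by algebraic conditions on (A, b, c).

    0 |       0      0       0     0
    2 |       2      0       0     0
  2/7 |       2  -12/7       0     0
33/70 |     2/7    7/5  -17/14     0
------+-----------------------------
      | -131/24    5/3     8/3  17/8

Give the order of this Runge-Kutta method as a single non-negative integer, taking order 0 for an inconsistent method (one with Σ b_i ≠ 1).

1

b = (-131/24, 5/3, 8/3, 17/8)
c = (0, 2, 2/7, 33/70)
Ac = (0, 0, -24/7, 601/245)
Σ b_i: (-131/24)·1 + 5/3·1 + 8/3·1 + 17/8·1 = 1 ✓
b·c: 5/3·2 + 8/3·2/7 + 17/8·33/70 = 8563/1680 ≠ 1/2 ⇒ order 1.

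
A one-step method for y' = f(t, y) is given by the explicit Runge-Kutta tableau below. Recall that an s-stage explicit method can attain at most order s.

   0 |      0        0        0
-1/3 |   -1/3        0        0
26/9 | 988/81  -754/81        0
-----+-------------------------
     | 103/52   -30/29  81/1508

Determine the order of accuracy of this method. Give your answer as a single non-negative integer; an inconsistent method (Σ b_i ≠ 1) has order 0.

b = (103/52, -30/29, 81/1508)
c = (0, -1/3, 26/9)
Ac = (0, 0, 754/243)
Σ b_i: 103/52·1 + (-30/29)·1 + 81/1508·1 = 1 ✓
b·c: (-30/29)·(-1/3) + 81/1508·26/9 = 1/2 ✓
b·c²: (-30/29)·1/9 + 81/1508·676/81 = 1/3 ✓
b·Ac: 81/1508·754/243 = 1/6 ✓; 3 stages ⇒ order 3.

3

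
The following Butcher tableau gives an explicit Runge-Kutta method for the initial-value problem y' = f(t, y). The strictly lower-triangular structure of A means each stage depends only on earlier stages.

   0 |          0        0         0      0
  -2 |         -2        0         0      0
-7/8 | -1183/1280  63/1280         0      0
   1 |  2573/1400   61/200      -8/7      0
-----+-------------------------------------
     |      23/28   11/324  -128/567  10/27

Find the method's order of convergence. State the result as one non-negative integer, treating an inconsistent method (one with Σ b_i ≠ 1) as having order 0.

4

b = (23/28, 11/324, -128/567, 10/27)
c = (0, -2, -7/8, 1)
Ac = (0, 0, -63/640, 39/100)
Σ b_i: 23/28·1 + 11/324·1 + (-128/567)·1 + 10/27·1 = 1 ✓
b·c: 11/324·(-2) + (-128/567)·(-7/8) + 10/27·1 = 1/2 ✓
b·c²: 11/324·4 + (-128/567)·49/64 + 10/27·1 = 1/3 ✓
b·Ac: (-128/567)·(-63/640) + 10/27·39/100 = 1/6 ✓
b·c³: 11/324·(-8) + (-128/567)·(-343/512) + 10/27·1 = 1/4 ✓
b·(c∘Ac): (-128/567)·441/5120 + 10/27·39/100 = 1/8 ✓
b·Ac²: (-128/567)·63/320 + 10/27·69/200 = 1/12 ✓
b·A²c: 10/27·9/80 = 1/24 ✓; 4 stages ⇒ order 4.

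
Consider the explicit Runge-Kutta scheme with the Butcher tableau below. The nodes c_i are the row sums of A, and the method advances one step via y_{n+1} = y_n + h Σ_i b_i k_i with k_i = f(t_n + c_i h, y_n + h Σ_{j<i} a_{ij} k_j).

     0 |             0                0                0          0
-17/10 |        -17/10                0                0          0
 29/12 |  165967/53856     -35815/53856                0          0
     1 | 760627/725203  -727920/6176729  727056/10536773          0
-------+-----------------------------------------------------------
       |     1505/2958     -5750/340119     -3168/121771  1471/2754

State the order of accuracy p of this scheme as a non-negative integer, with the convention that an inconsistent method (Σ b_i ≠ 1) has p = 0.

4

b = (1505/2958, -5750/340119, -3168/121771, 1471/2754)
c = (0, -17/10, 29/12, 1)
Ac = (0, 0, 7163/6336, 540/1471)
Σ b_i: 1505/2958·1 + (-5750/340119)·1 + (-3168/121771)·1 + 1471/2754·1 = 1 ✓
b·c: (-5750/340119)·(-17/10) + (-3168/121771)·29/12 + 1471/2754·1 = 1/2 ✓
b·c²: (-5750/340119)·289/100 + (-3168/121771)·841/144 + 1471/2754·1 = 1/3 ✓
b·Ac: (-3168/121771)·7163/6336 + 1471/2754·540/1471 = 1/6 ✓
b·c³: (-5750/340119)·(-4913/1000) + (-3168/121771)·24389/1728 + 1471/2754·1 = 1/4 ✓
b·(c∘Ac): (-3168/121771)·207727/76032 + 1471/2754·540/1471 = 1/8 ✓
b·Ac²: (-3168/121771)·(-121771/63360) + 1471/2754·459/7355 = 1/12 ✓
b·A²c: 1471/2754·459/5884 = 1/24 ✓; 4 stages ⇒ order 4.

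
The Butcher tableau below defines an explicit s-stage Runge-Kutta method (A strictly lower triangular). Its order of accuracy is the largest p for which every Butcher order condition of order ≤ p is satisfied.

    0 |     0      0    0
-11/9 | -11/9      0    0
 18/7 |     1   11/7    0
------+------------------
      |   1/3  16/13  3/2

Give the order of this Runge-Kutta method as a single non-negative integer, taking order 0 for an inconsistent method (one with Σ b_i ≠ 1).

b = (1/3, 16/13, 3/2)
c = (0, -11/9, 18/7)
Ac = (0, 0, -121/63)
Σ b_i: 1/3·1 + 16/13·1 + 3/2·1 = 239/78 ≠ 1 ⇒ order 0.

0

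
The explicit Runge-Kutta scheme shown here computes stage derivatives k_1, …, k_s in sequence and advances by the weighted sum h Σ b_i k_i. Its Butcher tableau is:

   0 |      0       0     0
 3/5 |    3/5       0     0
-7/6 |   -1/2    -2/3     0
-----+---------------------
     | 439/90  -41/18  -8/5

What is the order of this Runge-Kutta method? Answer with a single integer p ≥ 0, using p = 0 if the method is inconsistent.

b = (439/90, -41/18, -8/5)
c = (0, 3/5, -7/6)
Ac = (0, 0, -2/5)
Σ b_i: 439/90·1 + (-41/18)·1 + (-8/5)·1 = 1 ✓
b·c: (-41/18)·3/5 + (-8/5)·(-7/6) = 1/2 ✓
b·c²: (-41/18)·9/25 + (-8/5)·49/36 = -1349/450 ≠ 1/3 ⇒ order 2.
b·Ac: (-8/5)·(-2/5) = 16/25 ≠ 1/6

2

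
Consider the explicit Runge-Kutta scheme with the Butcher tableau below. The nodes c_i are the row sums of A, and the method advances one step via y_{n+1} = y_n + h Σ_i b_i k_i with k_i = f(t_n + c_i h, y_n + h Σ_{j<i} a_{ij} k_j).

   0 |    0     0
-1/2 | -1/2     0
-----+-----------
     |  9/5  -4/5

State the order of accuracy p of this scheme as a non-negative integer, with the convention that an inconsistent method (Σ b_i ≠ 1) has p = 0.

b = (9/5, -4/5)
c = (0, -1/2)
Σ b_i: 9/5·1 + (-4/5)·1 = 1 ✓
b·c: (-4/5)·(-1/2) = 2/5 ≠ 1/2 ⇒ order 1.

1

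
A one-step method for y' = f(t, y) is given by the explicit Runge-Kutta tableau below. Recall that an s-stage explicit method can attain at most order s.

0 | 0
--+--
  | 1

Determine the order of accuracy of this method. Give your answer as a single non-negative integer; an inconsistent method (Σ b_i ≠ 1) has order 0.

b = (1)
c = (0)
Σ b_i: 1·1 = 1 ✓; 1 stage ⇒ order 1.

1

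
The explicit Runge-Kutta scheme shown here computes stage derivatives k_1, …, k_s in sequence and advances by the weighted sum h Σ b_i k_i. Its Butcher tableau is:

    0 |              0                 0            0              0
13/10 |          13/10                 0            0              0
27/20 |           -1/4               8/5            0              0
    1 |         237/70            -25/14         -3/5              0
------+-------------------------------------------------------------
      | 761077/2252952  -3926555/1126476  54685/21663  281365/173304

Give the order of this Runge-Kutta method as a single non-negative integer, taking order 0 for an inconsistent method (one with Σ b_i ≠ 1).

b = (761077/2252952, -3926555/1126476, 54685/21663, 281365/173304)
c = (0, 13/10, 27/20, 1)
Ac = (0, 0, 52/25, -548/175)
Σ b_i: 761077/2252952·1 + (-3926555/1126476)·1 + 54685/21663·1 + 281365/173304·1 = 1 ✓
b·c: (-3926555/1126476)·13/10 + 54685/21663·27/20 + 281365/173304·1 = 1/2 ✓
b·c²: (-3926555/1126476)·169/100 + 54685/21663·729/400 + 281365/173304·1 = 1/3 ✓
b·Ac: 54685/21663·52/25 + 281365/173304·(-548/175) = 1/6 ✓
b·c³: (-3926555/1126476)·2197/1000 + 54685/21663·19683/8000 + 281365/173304·1 = 2036951/11553600 ≠ 1/4 ⇒ order 3.
b·(c∘Ac): 54685/21663·351/125 + 281365/173304·(-548/175) = 2171059/1083150 ≠ 1/8
b·Ac²: 54685/21663·338/125 + 281365/173304·(-57559/14000) = 3487189/23107200 ≠ 1/12
b·A²c: 281365/173304·(-156/125) = -731549/361050 ≠ 1/24

3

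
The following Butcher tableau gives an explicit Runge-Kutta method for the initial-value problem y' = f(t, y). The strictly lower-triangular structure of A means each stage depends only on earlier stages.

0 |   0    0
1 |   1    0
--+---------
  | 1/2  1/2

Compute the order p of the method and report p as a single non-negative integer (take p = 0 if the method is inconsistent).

2

b = (1/2, 1/2)
c = (0, 1)
Σ b_i: 1/2·1 + 1/2·1 = 1 ✓
b·c: 1/2·1 = 1/2 ✓; 2 stages ⇒ order 2.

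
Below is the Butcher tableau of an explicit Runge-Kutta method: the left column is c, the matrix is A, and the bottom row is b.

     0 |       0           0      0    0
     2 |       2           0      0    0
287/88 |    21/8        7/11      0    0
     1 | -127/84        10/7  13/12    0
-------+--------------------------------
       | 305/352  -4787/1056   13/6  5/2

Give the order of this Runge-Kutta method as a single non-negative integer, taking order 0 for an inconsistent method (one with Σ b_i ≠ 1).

2

b = (305/352, -4787/1056, 13/6, 5/2)
c = (0, 2, 287/88, 1)
Ac = (0, 0, 14/11, 47237/7392)
Σ b_i: 305/352·1 + (-4787/1056)·1 + 13/6·1 + 5/2·1 = 1 ✓
b·c: (-4787/1056)·2 + 13/6·287/88 + 5/2·1 = 1/2 ✓
b·c²: (-4787/1056)·4 + 13/6·82369/7744 + 5/2·1 = 114815/15488 ≠ 1/3 ⇒ order 2.
b·Ac: 13/6·14/11 + 5/2·47237/7392 = 276953/14784 ≠ 1/6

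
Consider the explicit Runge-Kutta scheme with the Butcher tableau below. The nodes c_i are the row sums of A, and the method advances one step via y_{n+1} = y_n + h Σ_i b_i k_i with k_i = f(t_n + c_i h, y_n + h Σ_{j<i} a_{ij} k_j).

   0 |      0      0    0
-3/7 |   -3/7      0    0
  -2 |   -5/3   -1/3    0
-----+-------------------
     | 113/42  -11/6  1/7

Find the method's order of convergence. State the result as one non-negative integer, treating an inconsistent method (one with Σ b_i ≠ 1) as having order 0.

2

b = (113/42, -11/6, 1/7)
c = (0, -3/7, -2)
Ac = (0, 0, 1/7)
Σ b_i: 113/42·1 + (-11/6)·1 + 1/7·1 = 1 ✓
b·c: (-11/6)·(-3/7) + 1/7·(-2) = 1/2 ✓
b·c²: (-11/6)·9/49 + 1/7·4 = 23/98 ≠ 1/3 ⇒ order 2.
b·Ac: 1/7·1/7 = 1/49 ≠ 1/6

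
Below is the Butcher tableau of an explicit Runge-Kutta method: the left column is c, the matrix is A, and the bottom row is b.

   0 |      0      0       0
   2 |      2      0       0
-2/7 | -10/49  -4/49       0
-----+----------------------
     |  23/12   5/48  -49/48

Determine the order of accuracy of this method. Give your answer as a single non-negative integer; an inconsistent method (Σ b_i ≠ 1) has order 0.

b = (23/12, 5/48, -49/48)
c = (0, 2, -2/7)
Ac = (0, 0, -8/49)
Σ b_i: 23/12·1 + 5/48·1 + (-49/48)·1 = 1 ✓
b·c: 5/48·2 + (-49/48)·(-2/7) = 1/2 ✓
b·c²: 5/48·4 + (-49/48)·4/49 = 1/3 ✓
b·Ac: (-49/48)·(-8/49) = 1/6 ✓; 3 stages ⇒ order 3.

3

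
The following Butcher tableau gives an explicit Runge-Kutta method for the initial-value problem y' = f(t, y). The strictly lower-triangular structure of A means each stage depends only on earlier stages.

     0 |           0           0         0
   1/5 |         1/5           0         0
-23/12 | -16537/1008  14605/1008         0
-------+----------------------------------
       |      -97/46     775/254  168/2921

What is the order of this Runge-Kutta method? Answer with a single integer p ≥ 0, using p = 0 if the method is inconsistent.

3

b = (-97/46, 775/254, 168/2921)
c = (0, 1/5, -23/12)
Ac = (0, 0, 2921/1008)
Σ b_i: (-97/46)·1 + 775/254·1 + 168/2921·1 = 1 ✓
b·c: 775/254·1/5 + 168/2921·(-23/12) = 1/2 ✓
b·c²: 775/254·1/25 + 168/2921·529/144 = 1/3 ✓
b·Ac: 168/2921·2921/1008 = 1/6 ✓; 3 stages ⇒ order 3.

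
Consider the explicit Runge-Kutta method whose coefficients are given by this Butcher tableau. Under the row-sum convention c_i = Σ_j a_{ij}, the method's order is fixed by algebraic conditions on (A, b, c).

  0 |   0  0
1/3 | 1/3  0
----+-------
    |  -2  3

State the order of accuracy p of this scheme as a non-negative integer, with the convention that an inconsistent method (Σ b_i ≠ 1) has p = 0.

b = (-2, 3)
c = (0, 1/3)
Σ b_i: (-2)·1 + 3·1 = 1 ✓
b·c: 3·1/3 = 1 ≠ 1/2 ⇒ order 1.

1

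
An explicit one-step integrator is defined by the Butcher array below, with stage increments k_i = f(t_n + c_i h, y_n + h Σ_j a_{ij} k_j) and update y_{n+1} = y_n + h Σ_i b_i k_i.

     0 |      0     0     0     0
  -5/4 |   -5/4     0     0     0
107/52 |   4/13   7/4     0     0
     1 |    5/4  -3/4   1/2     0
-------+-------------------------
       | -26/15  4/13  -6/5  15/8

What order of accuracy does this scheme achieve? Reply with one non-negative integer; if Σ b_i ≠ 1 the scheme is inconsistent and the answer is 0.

0

b = (-26/15, 4/13, -6/5, 15/8)
c = (0, -5/4, 107/52, 1)
Ac = (0, 0, -35/16, 409/208)
Σ b_i: (-26/15)·1 + 4/13·1 + (-6/5)·1 + 15/8·1 = -1171/1560 ≠ 1 ⇒ order 0.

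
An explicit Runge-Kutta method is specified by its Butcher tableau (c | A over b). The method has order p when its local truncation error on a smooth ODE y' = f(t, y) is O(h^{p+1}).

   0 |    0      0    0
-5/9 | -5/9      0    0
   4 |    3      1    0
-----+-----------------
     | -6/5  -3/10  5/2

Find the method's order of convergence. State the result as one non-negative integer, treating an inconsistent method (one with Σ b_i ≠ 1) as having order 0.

1

b = (-6/5, -3/10, 5/2)
c = (0, -5/9, 4)
Ac = (0, 0, -5/9)
Σ b_i: (-6/5)·1 + (-3/10)·1 + 5/2·1 = 1 ✓
b·c: (-3/10)·(-5/9) + 5/2·4 = 61/6 ≠ 1/2 ⇒ order 1.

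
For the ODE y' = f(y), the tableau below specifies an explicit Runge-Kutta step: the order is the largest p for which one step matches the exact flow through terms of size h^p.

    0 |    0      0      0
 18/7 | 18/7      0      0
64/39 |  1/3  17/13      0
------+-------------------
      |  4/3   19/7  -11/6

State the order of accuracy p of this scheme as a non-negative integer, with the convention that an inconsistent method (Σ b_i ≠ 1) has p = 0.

b = (4/3, 19/7, -11/6)
c = (0, 18/7, 64/39)
Ac = (0, 0, 306/91)
Σ b_i: 4/3·1 + 19/7·1 + (-11/6)·1 = 31/14 ≠ 1 ⇒ order 0.

0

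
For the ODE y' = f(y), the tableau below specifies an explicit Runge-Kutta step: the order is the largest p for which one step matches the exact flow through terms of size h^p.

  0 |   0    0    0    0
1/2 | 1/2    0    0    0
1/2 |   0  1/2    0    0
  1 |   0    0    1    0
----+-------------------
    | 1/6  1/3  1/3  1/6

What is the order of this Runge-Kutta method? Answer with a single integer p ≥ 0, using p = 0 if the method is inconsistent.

b = (1/6, 1/3, 1/3, 1/6)
c = (0, 1/2, 1/2, 1)
Ac = (0, 0, 1/4, 1/2)
Σ b_i: 1/6·1 + 1/3·1 + 1/3·1 + 1/6·1 = 1 ✓
b·c: 1/3·1/2 + 1/3·1/2 + 1/6·1 = 1/2 ✓
b·c²: 1/3·1/4 + 1/3·1/4 + 1/6·1 = 1/3 ✓
b·Ac: 1/3·1/4 + 1/6·1/2 = 1/6 ✓
b·c³: 1/3·1/8 + 1/3·1/8 + 1/6·1 = 1/4 ✓
b·(c∘Ac): 1/3·1/8 + 1/6·1/2 = 1/8 ✓
b·Ac²: 1/3·1/8 + 1/6·1/4 = 1/12 ✓
b·A²c: 1/6·1/4 = 1/24 ✓; 4 stages ⇒ order 4.

4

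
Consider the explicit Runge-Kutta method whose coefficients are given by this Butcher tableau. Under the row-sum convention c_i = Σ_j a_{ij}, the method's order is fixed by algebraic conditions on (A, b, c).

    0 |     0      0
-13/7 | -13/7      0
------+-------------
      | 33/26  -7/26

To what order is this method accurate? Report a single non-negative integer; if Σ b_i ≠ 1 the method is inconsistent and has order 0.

b = (33/26, -7/26)
c = (0, -13/7)
Σ b_i: 33/26·1 + (-7/26)·1 = 1 ✓
b·c: (-7/26)·(-13/7) = 1/2 ✓; 2 stages ⇒ order 2.

2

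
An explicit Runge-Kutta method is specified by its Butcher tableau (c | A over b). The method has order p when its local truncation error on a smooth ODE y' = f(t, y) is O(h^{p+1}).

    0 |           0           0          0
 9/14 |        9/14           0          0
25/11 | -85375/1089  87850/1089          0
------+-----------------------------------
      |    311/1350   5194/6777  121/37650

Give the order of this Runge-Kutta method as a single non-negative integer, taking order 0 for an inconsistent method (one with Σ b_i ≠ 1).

b = (311/1350, 5194/6777, 121/37650)
c = (0, 9/14, 25/11)
Ac = (0, 0, 6275/121)
Σ b_i: 311/1350·1 + 5194/6777·1 + 121/37650·1 = 1 ✓
b·c: 5194/6777·9/14 + 121/37650·25/11 = 1/2 ✓
b·c²: 5194/6777·81/196 + 121/37650·625/121 = 1/3 ✓
b·Ac: 121/37650·6275/121 = 1/6 ✓; 3 stages ⇒ order 3.

3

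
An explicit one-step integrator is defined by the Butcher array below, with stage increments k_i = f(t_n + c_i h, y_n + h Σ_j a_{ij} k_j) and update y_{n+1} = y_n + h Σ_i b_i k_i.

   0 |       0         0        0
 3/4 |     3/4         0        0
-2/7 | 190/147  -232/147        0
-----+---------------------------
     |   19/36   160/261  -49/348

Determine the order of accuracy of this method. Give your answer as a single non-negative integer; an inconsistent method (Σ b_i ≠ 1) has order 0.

b = (19/36, 160/261, -49/348)
c = (0, 3/4, -2/7)
Ac = (0, 0, -58/49)
Σ b_i: 19/36·1 + 160/261·1 + (-49/348)·1 = 1 ✓
b·c: 160/261·3/4 + (-49/348)·(-2/7) = 1/2 ✓
b·c²: 160/261·9/16 + (-49/348)·4/49 = 1/3 ✓
b·Ac: (-49/348)·(-58/49) = 1/6 ✓; 3 stages ⇒ order 3.

3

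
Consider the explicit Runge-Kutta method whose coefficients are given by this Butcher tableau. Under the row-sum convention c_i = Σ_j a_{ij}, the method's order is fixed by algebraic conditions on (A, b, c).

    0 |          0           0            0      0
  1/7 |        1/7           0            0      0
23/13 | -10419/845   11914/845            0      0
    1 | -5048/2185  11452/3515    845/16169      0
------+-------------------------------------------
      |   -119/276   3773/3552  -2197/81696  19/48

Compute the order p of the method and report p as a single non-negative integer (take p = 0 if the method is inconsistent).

4

b = (-119/276, 3773/3552, -2197/81696, 19/48)
c = (0, 1/7, 23/13, 1)
Ac = (0, 0, 1702/845, 53/95)
Σ b_i: (-119/276)·1 + 3773/3552·1 + (-2197/81696)·1 + 19/48·1 = 1 ✓
b·c: 3773/3552·1/7 + (-2197/81696)·23/13 + 19/48·1 = 1/2 ✓
b·c²: 3773/3552·1/49 + (-2197/81696)·529/169 + 19/48·1 = 1/3 ✓
b·Ac: (-2197/81696)·1702/845 + 19/48·53/95 = 1/6 ✓
b·c³: 3773/3552·1/343 + (-2197/81696)·12167/2197 + 19/48·1 = 1/4 ✓
b·(c∘Ac): (-2197/81696)·39146/10985 + 19/48·53/95 = 1/8 ✓
b·Ac²: (-2197/81696)·1702/5915 + 19/48·153/665 = 1/12 ✓
b·A²c: 19/48·2/19 = 1/24 ✓; 4 stages ⇒ order 4.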